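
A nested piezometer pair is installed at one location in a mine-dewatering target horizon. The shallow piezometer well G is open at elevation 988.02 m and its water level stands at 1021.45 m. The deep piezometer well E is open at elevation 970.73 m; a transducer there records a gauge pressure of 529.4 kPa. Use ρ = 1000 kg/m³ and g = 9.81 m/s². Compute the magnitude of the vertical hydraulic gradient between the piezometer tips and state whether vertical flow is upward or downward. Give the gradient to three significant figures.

|i_v| ≈ 0.188; vertical flow is upward

Total head at well G: h = 1021.45 m (water level in the standpipe).
Pressure head at well E: ψ = P/(ρg) = 529.4×1000 / (1000 × 9.81) = 53.97 m.
Total head at well E: h = z + ψ = 970.73 + 53.97 = 1024.70 m.
Δh = h(well G) − h(well E) = 1021.45 − 1024.70 = -3.25 m.
Vertical separation Δz = 988.02 − 970.73 = 17.29 m.
|i_v| = |Δh| / Δz = 3.25 / 17.29 = 0.188.
Head is higher in the deep piezometer, so vertical flow is upward (discharge condition).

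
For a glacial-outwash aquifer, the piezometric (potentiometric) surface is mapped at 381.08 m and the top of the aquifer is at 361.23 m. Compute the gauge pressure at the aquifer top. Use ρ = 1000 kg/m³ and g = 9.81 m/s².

P ≈ 195 kPa

Pressure head at the aquifer top: ψ = h − z = 381.08 − 361.23 = 19.85 m.
P = ρgψ = 1000 × 9.81 × 19.85 = 194728 Pa ≈ 195 kPa.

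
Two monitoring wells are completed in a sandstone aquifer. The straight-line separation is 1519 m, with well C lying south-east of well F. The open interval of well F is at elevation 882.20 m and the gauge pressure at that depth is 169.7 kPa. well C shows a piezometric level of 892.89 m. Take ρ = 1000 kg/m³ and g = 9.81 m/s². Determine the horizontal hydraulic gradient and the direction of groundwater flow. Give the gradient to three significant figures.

i ≈ 0.00435; groundwater flows toward the south-east

Pressure head at well F: ψ = P/(ρg) = 169.7×1000 / (1000 × 9.81) = 17.30 m.
Total head at well F: h = z + ψ = 882.20 + 17.30 = 899.50 m.
Total head at well C: h = 892.89 m (water level in the piezometer is the total head).
Head difference: h(well F) − h(well C) = 899.50 − 892.89 = 6.61 m.
Hydraulic gradient: i = |Δh| / L = 6.61 / 1519 = 0.00435.
Flow is from higher to lower head: from well F toward well C, i.e. toward the south-east.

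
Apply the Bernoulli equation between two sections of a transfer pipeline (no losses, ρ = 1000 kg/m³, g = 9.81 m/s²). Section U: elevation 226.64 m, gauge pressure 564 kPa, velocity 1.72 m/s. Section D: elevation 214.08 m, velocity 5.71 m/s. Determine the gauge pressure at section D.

Pressure head at U: ψ₁ = P₁/(ρg) = 564×1000 / (1000 × 9.81) = 57.49 m.
Velocity heads: v₁²/2g = 1.72²/19.62 = 0.151 m; v₂²/2g = 5.71²/19.62 = 1.662 m.
Total head H = z₁ + ψ₁ + v₁²/2g = 226.64 + 57.49 + 0.151 = 284.28 m.
ψ₂ = H − z₂ − v₂²/2g = 284.28 − 214.08 − 1.662 = 68.54 m.
P₂ = ρgψ₂ = 1000 × 9.81 × 68.54 ≈ 672 kPa.

P₂ ≈ 672 kPa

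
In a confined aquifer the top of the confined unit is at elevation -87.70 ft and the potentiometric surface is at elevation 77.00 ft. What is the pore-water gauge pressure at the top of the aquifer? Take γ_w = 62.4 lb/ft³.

P ≈ 71.4 psi

Pressure head at the aquifer top: ψ = h − z = 77.00 − (-87.70) = 164.70 ft.
P = γψ/144 = 62.4 × 164.70 / 144 = 71.4 psi.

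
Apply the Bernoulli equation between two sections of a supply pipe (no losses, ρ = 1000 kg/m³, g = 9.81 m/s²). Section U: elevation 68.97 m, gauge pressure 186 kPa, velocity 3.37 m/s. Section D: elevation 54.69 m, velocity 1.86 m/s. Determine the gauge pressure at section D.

P₂ ≈ 330 kPa

Pressure head at U: ψ₁ = P₁/(ρg) = 186×1000 / (1000 × 9.81) = 18.96 m.
Velocity heads: v₁²/2g = 3.37²/19.62 = 0.579 m; v₂²/2g = 1.86²/19.62 = 0.176 m.
Total head H = z₁ + ψ₁ + v₁²/2g = 68.97 + 18.96 + 0.579 = 88.51 m.
ψ₂ = H − z₂ − v₂²/2g = 88.51 − 54.69 − 0.176 = 33.64 m.
P₂ = ρgψ₂ = 1000 × 9.81 × 33.64 ≈ 330 kPa.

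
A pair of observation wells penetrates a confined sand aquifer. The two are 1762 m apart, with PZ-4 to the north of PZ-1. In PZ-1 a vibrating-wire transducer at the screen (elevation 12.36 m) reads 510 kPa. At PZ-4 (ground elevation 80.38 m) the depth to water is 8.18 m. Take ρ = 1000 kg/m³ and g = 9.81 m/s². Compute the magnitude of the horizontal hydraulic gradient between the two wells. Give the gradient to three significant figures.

Pressure head at PZ-1: ψ = P/(ρg) = 510×1000 / (1000 × 9.81) = 51.99 m.
Total head at PZ-1: h = z + ψ = 12.36 + 51.99 = 64.35 m.
Total head at PZ-4: h = 80.38 − 8.18 = 72.20 m.
Head difference: h(PZ-1) − h(PZ-4) = 64.35 − 72.20 = -7.85 m.
Hydraulic gradient: i = |Δh| / L = 7.85 / 1762 = 0.00446.

i ≈ 0.00446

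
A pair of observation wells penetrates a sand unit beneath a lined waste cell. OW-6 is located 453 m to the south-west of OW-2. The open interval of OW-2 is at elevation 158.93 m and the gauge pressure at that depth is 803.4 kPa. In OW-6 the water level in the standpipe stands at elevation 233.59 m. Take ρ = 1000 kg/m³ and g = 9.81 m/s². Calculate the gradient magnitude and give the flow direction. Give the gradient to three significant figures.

Pressure head at OW-2: ψ = P/(ρg) = 803.4×1000 / (1000 × 9.81) = 81.90 m.
Total head at OW-2: h = z + ψ = 158.93 + 81.90 = 240.83 m.
Total head at OW-6: h = 233.59 m (water level in the piezometer is the total head).
Head difference: h(OW-2) − h(OW-6) = 240.83 − 233.59 = 7.24 m.
Hydraulic gradient: i = |Δh| / L = 7.24 / 453 = 0.0160.
Flow is from higher to lower head: from OW-2 toward OW-6, i.e. toward the south-west.

i ≈ 0.0160; groundwater flows toward the south-west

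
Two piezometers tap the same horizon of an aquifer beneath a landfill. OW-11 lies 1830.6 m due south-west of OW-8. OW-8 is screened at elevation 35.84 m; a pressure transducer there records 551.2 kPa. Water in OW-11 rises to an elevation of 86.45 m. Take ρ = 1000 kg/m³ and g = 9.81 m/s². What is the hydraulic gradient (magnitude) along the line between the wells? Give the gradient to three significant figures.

i ≈ 0.00305

Pressure head at OW-8: ψ = P/(ρg) = 551.2×1000 / (1000 × 9.81) = 56.19 m.
Total head at OW-8: h = z + ψ = 35.84 + 56.19 = 92.03 m.
Total head at OW-11: h = 86.45 m (water level in the piezometer is the total head).
Head difference: h(OW-8) − h(OW-11) = 92.03 − 86.45 = 5.58 m.
Hydraulic gradient: i = |Δh| / L = 5.58 / 1830.6 = 0.00305.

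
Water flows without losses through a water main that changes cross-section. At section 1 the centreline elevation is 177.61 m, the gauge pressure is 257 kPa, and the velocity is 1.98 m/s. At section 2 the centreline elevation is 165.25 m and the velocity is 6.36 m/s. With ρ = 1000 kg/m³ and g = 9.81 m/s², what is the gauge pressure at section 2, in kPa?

Pressure head at 1: ψ₁ = P₁/(ρg) = 257×1000 / (1000 × 9.81) = 26.20 m.
Velocity heads: v₁²/2g = 1.98²/19.62 = 0.200 m; v₂²/2g = 6.36²/19.62 = 2.062 m.
Total head H = z₁ + ψ₁ + v₁²/2g = 177.61 + 26.20 + 0.200 = 204.01 m.
ψ₂ = H − z₂ − v₂²/2g = 204.01 − 165.25 − 2.062 = 36.70 m.
P₂ = ρgψ₂ = 1000 × 9.81 × 36.70 ≈ 360 kPa.

P₂ ≈ 360 kPa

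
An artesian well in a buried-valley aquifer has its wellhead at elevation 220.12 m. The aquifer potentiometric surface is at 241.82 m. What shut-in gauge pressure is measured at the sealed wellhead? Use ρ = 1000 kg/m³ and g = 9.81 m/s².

Head above the cap: Δh = 241.82 − 220.12 = 21.70 m.
P = ρgΔh = 1000 × 9.81 × 21.70 = 212877 Pa ≈ 213 kPa.

P ≈ 213 kPa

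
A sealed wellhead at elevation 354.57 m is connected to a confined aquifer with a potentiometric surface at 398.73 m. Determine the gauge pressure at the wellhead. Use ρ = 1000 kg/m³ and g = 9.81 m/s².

P ≈ 433 kPa

Head above the cap: Δh = 398.73 − 354.57 = 44.16 m.
P = ρgΔh = 1000 × 9.81 × 44.16 = 433210 Pa ≈ 433 kPa.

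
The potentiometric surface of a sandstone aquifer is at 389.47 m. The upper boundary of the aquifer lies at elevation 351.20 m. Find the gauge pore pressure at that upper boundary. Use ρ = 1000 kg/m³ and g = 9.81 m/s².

Pressure head at the aquifer top: ψ = h − z = 389.47 − 351.20 = 38.27 m.
P = ρgψ = 1000 × 9.81 × 38.27 = 375429 Pa ≈ 375 kPa.

P ≈ 375 kPa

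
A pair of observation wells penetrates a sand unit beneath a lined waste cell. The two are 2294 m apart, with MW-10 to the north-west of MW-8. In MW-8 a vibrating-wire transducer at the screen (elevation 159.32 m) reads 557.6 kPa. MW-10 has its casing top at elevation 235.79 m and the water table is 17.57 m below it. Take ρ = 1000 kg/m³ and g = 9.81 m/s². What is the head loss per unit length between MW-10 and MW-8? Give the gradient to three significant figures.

Pressure head at MW-8: ψ = P/(ρg) = 557.6×1000 / (1000 × 9.81) = 56.84 m.
Total head at MW-8: h = z + ψ = 159.32 + 56.84 = 216.16 m.
Total head at MW-10: h = 235.79 − 17.57 = 218.22 m.
Head difference: h(MW-8) − h(MW-10) = 216.16 − 218.22 = -2.06 m.
Hydraulic gradient: i = |Δh| / L = 2.06 / 2294 = 0.000898.

i ≈ 0.000898 m/m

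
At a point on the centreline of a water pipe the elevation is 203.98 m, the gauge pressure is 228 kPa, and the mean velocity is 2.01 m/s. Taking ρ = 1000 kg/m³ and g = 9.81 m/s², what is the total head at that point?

Pressure head ψ = P/(ρg) = 228×1000 / (1000 × 9.81) = 23.24 m.
Velocity head = v²/(2g) = 2.01² / (2 × 9.81) = 0.206 m.
h = z + ψ + v²/(2g) = 203.98 + 23.24 + 0.206 = 227.43 m.

h ≈ 227.43 m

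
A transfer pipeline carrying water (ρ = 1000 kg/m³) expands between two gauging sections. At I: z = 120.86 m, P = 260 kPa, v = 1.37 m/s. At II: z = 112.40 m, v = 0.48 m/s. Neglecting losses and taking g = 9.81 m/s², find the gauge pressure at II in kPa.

P₂ ≈ 344 kPa

Pressure head at I: ψ₁ = P₁/(ρg) = 260×1000 / (1000 × 9.81) = 26.50 m.
Velocity heads: v₁²/2g = 1.37²/19.62 = 0.096 m; v₂²/2g = 0.48²/19.62 = 0.012 m.
Total head H = z₁ + ψ₁ + v₁²/2g = 120.86 + 26.50 + 0.096 = 147.46 m.
ψ₂ = H − z₂ − v₂²/2g = 147.46 − 112.40 − 0.012 = 35.05 m.
P₂ = ρgψ₂ = 1000 × 9.81 × 35.05 ≈ 344 kPa.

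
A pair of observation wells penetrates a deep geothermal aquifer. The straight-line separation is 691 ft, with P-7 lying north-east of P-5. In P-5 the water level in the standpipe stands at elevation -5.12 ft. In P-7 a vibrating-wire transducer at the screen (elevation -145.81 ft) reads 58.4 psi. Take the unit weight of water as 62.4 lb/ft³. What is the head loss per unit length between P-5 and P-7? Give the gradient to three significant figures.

i ≈ 0.00857 ft/ft

Total head at P-5: h = -5.12 ft (water level in the piezometer is the total head).
Pressure head at P-7: ψ = 144·P/γ = 144 × 58.4 / 62.4 = 134.77 ft.
Total head at P-7: h = z + ψ = -145.81 + 134.77 = -11.04 ft.
Head difference: h(P-5) − h(P-7) = -5.12 − (-11.04) = 5.92 ft.
Hydraulic gradient: i = |Δh| / L = 5.92 / 691 = 0.00857.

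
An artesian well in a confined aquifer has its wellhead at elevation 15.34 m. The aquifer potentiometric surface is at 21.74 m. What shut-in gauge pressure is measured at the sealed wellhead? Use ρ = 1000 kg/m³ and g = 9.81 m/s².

P ≈ 62.8 kPa

Head above the cap: Δh = 21.74 − 15.34 = 6.40 m.
P = ρgΔh = 1000 × 9.81 × 6.40 = 62784 Pa ≈ 62.8 kPa.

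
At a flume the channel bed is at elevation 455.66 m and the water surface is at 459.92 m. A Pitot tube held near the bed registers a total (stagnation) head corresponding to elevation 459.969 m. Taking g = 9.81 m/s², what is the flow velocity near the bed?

v ≈ 0.980 m/s

Near the bed, under hydrostatic conditions, the piezometric head (z + ψ) equals the free-surface elevation, 459.92 m.
Velocity head = total − piezometric = 459.969 − 459.92 = 0.049 m.
v = √(2g·h_v) = √(2 × 9.81 × 0.049) = 0.980 m/s.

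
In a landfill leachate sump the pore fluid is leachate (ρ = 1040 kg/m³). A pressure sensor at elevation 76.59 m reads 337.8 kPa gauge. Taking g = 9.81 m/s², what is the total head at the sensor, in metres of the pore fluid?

h ≈ 109.70 m

ψ = P/(ρg) = 337.8×1000 / (1040 × 9.81) = 33.11 m.
h = z + ψ = 76.59 + 33.11 = 109.70 m.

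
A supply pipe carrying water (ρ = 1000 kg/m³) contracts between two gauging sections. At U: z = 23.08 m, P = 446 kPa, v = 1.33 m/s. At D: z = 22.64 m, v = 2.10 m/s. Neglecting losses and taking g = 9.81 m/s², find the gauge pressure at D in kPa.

P₂ ≈ 449 kPa

Pressure head at U: ψ₁ = P₁/(ρg) = 446×1000 / (1000 × 9.81) = 45.46 m.
Velocity heads: v₁²/2g = 1.33²/19.62 = 0.090 m; v₂²/2g = 2.10²/19.62 = 0.225 m.
Total head H = z₁ + ψ₁ + v₁²/2g = 23.08 + 45.46 + 0.090 = 68.63 m.
ψ₂ = H − z₂ − v₂²/2g = 68.63 − 22.64 − 0.225 = 45.76 m.
P₂ = ρgψ₂ = 1000 × 9.81 × 45.76 ≈ 449 kPa.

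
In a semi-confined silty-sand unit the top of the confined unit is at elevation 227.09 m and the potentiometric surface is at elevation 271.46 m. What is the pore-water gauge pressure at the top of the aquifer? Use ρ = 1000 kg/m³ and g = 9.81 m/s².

Pressure head at the aquifer top: ψ = h − z = 271.46 − 227.09 = 44.37 m.
P = ρgψ = 1000 × 9.81 × 44.37 = 435270 Pa ≈ 435 kPa.

P ≈ 435 kPa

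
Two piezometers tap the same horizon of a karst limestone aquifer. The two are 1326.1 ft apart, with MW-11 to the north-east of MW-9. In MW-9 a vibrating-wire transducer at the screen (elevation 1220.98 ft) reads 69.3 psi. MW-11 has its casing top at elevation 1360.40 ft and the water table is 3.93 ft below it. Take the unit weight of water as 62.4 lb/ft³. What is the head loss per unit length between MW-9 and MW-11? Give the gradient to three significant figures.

Pressure head at MW-9: ψ = 144·P/γ = 144 × 69.3 / 62.4 = 159.92 ft.
Total head at MW-9: h = z + ψ = 1220.98 + 159.92 = 1380.90 ft.
Total head at MW-11: h = 1360.40 − 3.93 = 1356.47 ft.
Head difference: h(MW-9) − h(MW-11) = 1380.90 − 1356.47 = 24.43 ft.
Hydraulic gradient: i = |Δh| / L = 24.43 / 1326.1 = 0.0184.

i ≈ 0.0184 ft/ft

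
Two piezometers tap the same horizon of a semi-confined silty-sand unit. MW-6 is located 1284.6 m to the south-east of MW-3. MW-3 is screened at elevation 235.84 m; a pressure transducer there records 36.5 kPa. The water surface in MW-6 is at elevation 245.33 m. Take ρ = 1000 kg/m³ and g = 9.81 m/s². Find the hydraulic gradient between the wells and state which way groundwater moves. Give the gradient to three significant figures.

Pressure head at MW-3: ψ = P/(ρg) = 36.5×1000 / (1000 × 9.81) = 3.72 m.
Total head at MW-3: h = z + ψ = 235.84 + 3.72 = 239.56 m.
Total head at MW-6: h = 245.33 m (water level in the piezometer is the total head).
Head difference: h(MW-3) − h(MW-6) = 239.56 − 245.33 = -5.77 m.
Hydraulic gradient: i = |Δh| / L = 5.77 / 1284.6 = 0.00449.
Flow is from higher to lower head: from MW-6 toward MW-3, i.e. toward the north-west.

i ≈ 0.00449; groundwater flows toward the north-west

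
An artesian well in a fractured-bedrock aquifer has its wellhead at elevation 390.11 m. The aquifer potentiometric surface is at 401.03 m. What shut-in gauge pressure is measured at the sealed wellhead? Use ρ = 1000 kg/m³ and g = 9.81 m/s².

P ≈ 107 kPa

Head above the cap: Δh = 401.03 − 390.11 = 10.92 m.
P = ρgΔh = 1000 × 9.81 × 10.92 = 107125 Pa ≈ 107 kPa.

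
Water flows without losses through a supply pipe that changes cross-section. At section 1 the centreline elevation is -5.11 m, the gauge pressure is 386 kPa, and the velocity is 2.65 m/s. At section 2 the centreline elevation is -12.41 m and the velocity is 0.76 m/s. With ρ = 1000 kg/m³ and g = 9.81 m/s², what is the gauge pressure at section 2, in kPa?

P₂ ≈ 461 kPa

Pressure head at 1: ψ₁ = P₁/(ρg) = 386×1000 / (1000 × 9.81) = 39.35 m.
Velocity heads: v₁²/2g = 2.65²/19.62 = 0.358 m; v₂²/2g = 0.76²/19.62 = 0.029 m.
Total head H = z₁ + ψ₁ + v₁²/2g = -5.11 + 39.35 + 0.358 = 34.60 m.
ψ₂ = H − z₂ − v₂²/2g = 34.60 − (-12.41) − 0.029 = 46.98 m.
P₂ = ρgψ₂ = 1000 × 9.81 × 46.98 ≈ 461 kPa.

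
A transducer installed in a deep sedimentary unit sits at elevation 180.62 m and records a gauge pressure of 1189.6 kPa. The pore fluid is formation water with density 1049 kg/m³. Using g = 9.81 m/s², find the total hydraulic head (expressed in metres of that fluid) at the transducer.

ψ = P/(ρg) = 1189.6×1000 / (1049 × 9.81) = 115.60 m.
h = z + ψ = 180.62 + 115.60 = 296.22 m.

h ≈ 296.22 m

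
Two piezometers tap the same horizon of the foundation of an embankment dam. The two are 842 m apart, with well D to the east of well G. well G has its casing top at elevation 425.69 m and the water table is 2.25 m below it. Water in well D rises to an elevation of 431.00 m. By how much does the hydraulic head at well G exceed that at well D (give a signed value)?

Total head at well G: h = 425.69 − 2.25 = 423.44 m.
Total head at well D: h = 431.00 m (water level in the piezometer is the total head).
Head difference: h(well G) − h(well D) = 423.44 − 431.00 = -7.56 m.

Δh ≈ -7.56 m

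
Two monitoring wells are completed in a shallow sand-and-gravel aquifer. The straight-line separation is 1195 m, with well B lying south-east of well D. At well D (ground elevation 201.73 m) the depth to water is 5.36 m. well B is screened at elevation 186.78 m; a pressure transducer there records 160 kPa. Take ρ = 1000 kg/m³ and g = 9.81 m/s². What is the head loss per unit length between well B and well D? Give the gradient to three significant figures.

i ≈ 0.00562 m/m

Total head at well D: h = 201.73 − 5.36 = 196.37 m.
Pressure head at well B: ψ = P/(ρg) = 160×1000 / (1000 × 9.81) = 16.31 m.
Total head at well B: h = z + ψ = 186.78 + 16.31 = 203.09 m.
Head difference: h(well D) − h(well B) = 196.37 − 203.09 = -6.72 m.
Hydraulic gradient: i = |Δh| / L = 6.72 / 1195 = 0.00562.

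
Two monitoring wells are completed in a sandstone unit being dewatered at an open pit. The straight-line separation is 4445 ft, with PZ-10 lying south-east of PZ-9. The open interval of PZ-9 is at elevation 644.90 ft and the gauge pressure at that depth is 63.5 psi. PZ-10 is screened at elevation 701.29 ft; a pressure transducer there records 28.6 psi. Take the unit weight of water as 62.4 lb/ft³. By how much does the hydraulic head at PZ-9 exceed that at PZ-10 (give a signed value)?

Pressure head at PZ-9: ψ = 144·P/γ = 144 × 63.5 / 62.4 = 146.54 ft.
Total head at PZ-9: h = z + ψ = 644.90 + 146.54 = 791.44 ft.
Pressure head at PZ-10: ψ = 144·P/γ = 144 × 28.6 / 62.4 = 66.00 ft.
Total head at PZ-10: h = z + ψ = 701.29 + 66.00 = 767.29 ft.
Head difference: h(PZ-9) − h(PZ-10) = 791.44 − 767.29 = 24.15 ft.

Δh ≈ 24.15 ft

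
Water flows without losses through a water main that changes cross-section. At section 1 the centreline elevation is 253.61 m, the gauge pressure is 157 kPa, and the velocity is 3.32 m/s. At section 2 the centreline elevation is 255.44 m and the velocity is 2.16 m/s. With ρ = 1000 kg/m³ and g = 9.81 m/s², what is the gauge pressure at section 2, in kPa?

P₂ ≈ 142 kPa

Pressure head at 1: ψ₁ = P₁/(ρg) = 157×1000 / (1000 × 9.81) = 16.00 m.
Velocity heads: v₁²/2g = 3.32²/19.62 = 0.562 m; v₂²/2g = 2.16²/19.62 = 0.238 m.
Total head H = z₁ + ψ₁ + v₁²/2g = 253.61 + 16.00 + 0.562 = 270.17 m.
ψ₂ = H − z₂ − v₂²/2g = 270.17 − 255.44 − 0.238 = 14.49 m.
P₂ = ρgψ₂ = 1000 × 9.81 × 14.49 ≈ 142 kPa.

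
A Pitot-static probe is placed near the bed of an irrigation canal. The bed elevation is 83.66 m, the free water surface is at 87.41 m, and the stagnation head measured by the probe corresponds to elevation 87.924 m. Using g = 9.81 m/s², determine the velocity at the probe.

v ≈ 3.18 m/s

Near the bed, under hydrostatic conditions, the piezometric head (z + ψ) equals the free-surface elevation, 87.41 m.
Velocity head = total − piezometric = 87.924 − 87.41 = 0.514 m.
v = √(2g·h_v) = √(2 × 9.81 × 0.514) = 3.18 m/s.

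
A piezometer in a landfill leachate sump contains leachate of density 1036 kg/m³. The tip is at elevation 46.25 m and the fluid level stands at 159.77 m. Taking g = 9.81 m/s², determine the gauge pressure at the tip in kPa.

Pressure head ψ = h − z = 159.77 − 46.25 = 113.52 m.
P = ρgψ = 1036 × 9.81 × 113.52 = 1153722 Pa ≈ 1150 kPa.

P ≈ 1150 kPa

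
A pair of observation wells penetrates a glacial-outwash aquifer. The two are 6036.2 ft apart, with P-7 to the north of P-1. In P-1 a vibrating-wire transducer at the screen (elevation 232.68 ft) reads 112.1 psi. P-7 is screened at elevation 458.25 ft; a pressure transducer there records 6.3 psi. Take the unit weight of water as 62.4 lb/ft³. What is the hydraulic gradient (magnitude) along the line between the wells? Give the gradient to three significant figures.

i ≈ 0.00308

Pressure head at P-1: ψ = 144·P/γ = 144 × 112.1 / 62.4 = 258.69 ft.
Total head at P-1: h = z + ψ = 232.68 + 258.69 = 491.37 ft.
Pressure head at P-7: ψ = 144·P/γ = 144 × 6.3 / 62.4 = 14.54 ft.
Total head at P-7: h = z + ψ = 458.25 + 14.54 = 472.79 ft.
Head difference: h(P-1) − h(P-7) = 491.37 − 472.79 = 18.58 ft.
Hydraulic gradient: i = |Δh| / L = 18.58 / 6036.2 = 0.00308.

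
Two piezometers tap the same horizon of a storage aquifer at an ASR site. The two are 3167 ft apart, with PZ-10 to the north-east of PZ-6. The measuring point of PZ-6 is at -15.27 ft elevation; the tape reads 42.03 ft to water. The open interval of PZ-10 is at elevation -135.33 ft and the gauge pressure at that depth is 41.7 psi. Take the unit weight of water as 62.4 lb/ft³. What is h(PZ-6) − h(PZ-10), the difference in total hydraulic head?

Δh ≈ -18.20 ft

Total head at PZ-6: h = -15.27 − 42.03 = -57.30 ft.
Pressure head at PZ-10: ψ = 144·P/γ = 144 × 41.7 / 62.4 = 96.23 ft.
Total head at PZ-10: h = z + ψ = -135.33 + 96.23 = -39.10 ft.
Head difference: h(PZ-6) − h(PZ-10) = -57.30 − (-39.10) = -18.20 ft.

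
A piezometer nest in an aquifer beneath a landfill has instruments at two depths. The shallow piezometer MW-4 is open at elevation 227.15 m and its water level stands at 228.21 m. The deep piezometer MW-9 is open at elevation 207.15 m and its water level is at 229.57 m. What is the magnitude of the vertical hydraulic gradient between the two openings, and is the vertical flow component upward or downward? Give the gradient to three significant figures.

Total head at MW-4: h = 228.21 m (water level in the standpipe).
Total head at MW-9: h = 229.57 m.
Δh = h(MW-4) − h(MW-9) = 228.21 − 229.57 = -1.36 m.
Vertical separation Δz = 227.15 − 207.15 = 20.00 m.
|i_v| = |Δh| / Δz = 1.36 / 20.00 = 0.0680.
Head is higher in the deep piezometer, so vertical flow is upward (discharge condition).

|i_v| ≈ 0.0680; vertical flow is upward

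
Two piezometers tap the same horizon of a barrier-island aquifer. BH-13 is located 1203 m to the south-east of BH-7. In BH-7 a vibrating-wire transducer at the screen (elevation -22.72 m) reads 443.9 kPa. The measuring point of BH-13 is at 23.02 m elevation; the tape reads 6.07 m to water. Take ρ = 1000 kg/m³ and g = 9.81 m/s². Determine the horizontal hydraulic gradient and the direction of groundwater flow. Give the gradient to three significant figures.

Pressure head at BH-7: ψ = P/(ρg) = 443.9×1000 / (1000 × 9.81) = 45.25 m.
Total head at BH-7: h = z + ψ = -22.72 + 45.25 = 22.53 m.
Total head at BH-13: h = 23.02 − 6.07 = 16.95 m.
Head difference: h(BH-7) − h(BH-13) = 22.53 − 16.95 = 5.58 m.
Hydraulic gradient: i = |Δh| / L = 5.58 / 1203 = 0.00464.
Flow is from higher to lower head: from BH-7 toward BH-13, i.e. toward the south-east.

i ≈ 0.00464; groundwater flows toward the south-east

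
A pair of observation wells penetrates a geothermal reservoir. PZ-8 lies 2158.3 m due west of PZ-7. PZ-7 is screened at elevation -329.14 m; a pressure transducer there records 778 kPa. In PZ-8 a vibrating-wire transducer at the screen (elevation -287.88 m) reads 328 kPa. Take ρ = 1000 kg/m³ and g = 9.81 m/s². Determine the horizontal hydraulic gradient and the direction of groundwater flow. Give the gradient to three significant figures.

Pressure head at PZ-7: ψ = P/(ρg) = 778×1000 / (1000 × 9.81) = 79.31 m.
Total head at PZ-7: h = z + ψ = -329.14 + 79.31 = -249.83 m.
Pressure head at PZ-8: ψ = P/(ρg) = 328×1000 / (1000 × 9.81) = 33.44 m.
Total head at PZ-8: h = z + ψ = -287.88 + 33.44 = -254.44 m.
Head difference: h(PZ-7) − h(PZ-8) = -249.83 − (-254.44) = 4.61 m.
Hydraulic gradient: i = |Δh| / L = 4.61 / 2158.3 = 0.00214.
Flow is from higher to lower head: from PZ-7 toward PZ-8, i.e. toward the west.

i ≈ 0.00214; groundwater flows toward the west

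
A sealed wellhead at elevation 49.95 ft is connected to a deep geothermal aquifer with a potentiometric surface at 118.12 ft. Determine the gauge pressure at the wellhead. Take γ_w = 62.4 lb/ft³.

Head above the cap: Δh = 118.12 − 49.95 = 68.17 ft.
P = γΔh/144 = 62.4 × 68.17 / 144 = 29.5 psi.

P ≈ 29.5 psi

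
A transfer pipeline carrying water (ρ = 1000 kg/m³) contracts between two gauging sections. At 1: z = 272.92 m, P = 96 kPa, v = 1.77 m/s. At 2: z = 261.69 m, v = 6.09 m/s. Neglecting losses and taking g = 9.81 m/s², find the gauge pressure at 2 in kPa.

P₂ ≈ 189 kPa

Pressure head at 1: ψ₁ = P₁/(ρg) = 96×1000 / (1000 × 9.81) = 9.79 m.
Velocity heads: v₁²/2g = 1.77²/19.62 = 0.160 m; v₂²/2g = 6.09²/19.62 = 1.890 m.
Total head H = z₁ + ψ₁ + v₁²/2g = 272.92 + 9.79 + 0.160 = 282.87 m.
ψ₂ = H − z₂ − v₂²/2g = 282.87 − 261.69 − 1.890 = 19.29 m.
P₂ = ρgψ₂ = 1000 × 9.81 × 19.29 ≈ 189 kPa.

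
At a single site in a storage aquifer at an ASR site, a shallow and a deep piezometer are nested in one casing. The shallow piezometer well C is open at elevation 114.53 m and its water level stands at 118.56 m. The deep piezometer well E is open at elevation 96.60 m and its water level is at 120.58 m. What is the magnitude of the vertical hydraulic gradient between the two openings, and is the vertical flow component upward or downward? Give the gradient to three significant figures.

|i_v| ≈ 0.113; vertical flow is upward

Total head at well C: h = 118.56 m (water level in the standpipe).
Total head at well E: h = 120.58 m.
Δh = h(well C) − h(well E) = 118.56 − 120.58 = -2.02 m.
Vertical separation Δz = 114.53 − 96.60 = 17.93 m.
|i_v| = |Δh| / Δz = 2.02 / 17.93 = 0.113.
Head is higher in the deep piezometer, so vertical flow is upward (discharge condition).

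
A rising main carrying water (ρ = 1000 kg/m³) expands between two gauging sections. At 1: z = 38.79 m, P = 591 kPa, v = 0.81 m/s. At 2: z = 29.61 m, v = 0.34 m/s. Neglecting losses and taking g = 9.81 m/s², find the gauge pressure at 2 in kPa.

P₂ ≈ 681 kPa

Pressure head at 1: ψ₁ = P₁/(ρg) = 591×1000 / (1000 × 9.81) = 60.24 m.
Velocity heads: v₁²/2g = 0.81²/19.62 = 0.033 m; v₂²/2g = 0.34²/19.62 = 0.006 m.
Total head H = z₁ + ψ₁ + v₁²/2g = 38.79 + 60.24 + 0.033 = 99.06 m.
ψ₂ = H − z₂ − v₂²/2g = 99.06 − 29.61 − 0.006 = 69.44 m.
P₂ = ρgψ₂ = 1000 × 9.81 × 69.44 ≈ 681 kPa.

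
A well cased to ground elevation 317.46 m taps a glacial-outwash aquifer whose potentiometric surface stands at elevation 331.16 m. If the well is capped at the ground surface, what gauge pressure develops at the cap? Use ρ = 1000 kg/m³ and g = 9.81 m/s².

Head above the cap: Δh = 331.16 − 317.46 = 13.70 m.
P = ρgΔh = 1000 × 9.81 × 13.70 = 134397 Pa ≈ 134 kPa.

P ≈ 134 kPa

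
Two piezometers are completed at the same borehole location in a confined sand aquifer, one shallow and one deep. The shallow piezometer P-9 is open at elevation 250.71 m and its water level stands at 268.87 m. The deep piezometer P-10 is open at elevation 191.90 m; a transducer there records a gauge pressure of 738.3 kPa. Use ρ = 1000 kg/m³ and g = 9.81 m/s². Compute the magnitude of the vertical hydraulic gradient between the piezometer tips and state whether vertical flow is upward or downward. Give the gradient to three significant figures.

|i_v| ≈ 0.0291; vertical flow is downward

Total head at P-9: h = 268.87 m (water level in the standpipe).
Pressure head at P-10: ψ = P/(ρg) = 738.3×1000 / (1000 × 9.81) = 75.26 m.
Total head at P-10: h = z + ψ = 191.90 + 75.26 = 267.16 m.
Δh = h(P-9) − h(P-10) = 268.87 − 267.16 = 1.71 m.
Vertical separation Δz = 250.71 − 191.90 = 58.81 m.
|i_v| = |Δh| / Δz = 1.71 / 58.81 = 0.0291.
Head is higher in the shallow piezometer, so vertical flow is downward (recharge condition).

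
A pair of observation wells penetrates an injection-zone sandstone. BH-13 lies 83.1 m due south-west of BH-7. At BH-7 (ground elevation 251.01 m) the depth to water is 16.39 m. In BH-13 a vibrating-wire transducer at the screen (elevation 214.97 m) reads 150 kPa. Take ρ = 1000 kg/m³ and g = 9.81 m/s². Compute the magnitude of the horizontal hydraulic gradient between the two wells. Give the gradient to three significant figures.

Total head at BH-7: h = 251.01 − 16.39 = 234.62 m.
Pressure head at BH-13: ψ = P/(ρg) = 150×1000 / (1000 × 9.81) = 15.29 m.
Total head at BH-13: h = z + ψ = 214.97 + 15.29 = 230.26 m.
Head difference: h(BH-7) − h(BH-13) = 234.62 − 230.26 = 4.36 m.
Hydraulic gradient: i = |Δh| / L = 4.36 / 83.1 = 0.0525.

i ≈ 0.0525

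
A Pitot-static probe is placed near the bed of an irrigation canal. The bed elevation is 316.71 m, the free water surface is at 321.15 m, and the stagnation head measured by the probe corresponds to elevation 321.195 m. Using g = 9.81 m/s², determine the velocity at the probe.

v ≈ 0.940 m/s

Near the bed, under hydrostatic conditions, the piezometric head (z + ψ) equals the free-surface elevation, 321.15 m.
Velocity head = total − piezometric = 321.195 − 321.15 = 0.045 m.
v = √(2g·h_v) = √(2 × 9.81 × 0.045) = 0.940 m/s.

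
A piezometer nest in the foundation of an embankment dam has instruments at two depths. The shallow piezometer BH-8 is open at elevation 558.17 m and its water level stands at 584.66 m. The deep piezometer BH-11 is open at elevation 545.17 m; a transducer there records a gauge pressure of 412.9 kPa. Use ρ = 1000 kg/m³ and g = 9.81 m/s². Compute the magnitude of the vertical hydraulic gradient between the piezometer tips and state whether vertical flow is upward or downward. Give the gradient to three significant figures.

Total head at BH-8: h = 584.66 m (water level in the standpipe).
Pressure head at BH-11: ψ = P/(ρg) = 412.9×1000 / (1000 × 9.81) = 42.09 m.
Total head at BH-11: h = z + ψ = 545.17 + 42.09 = 587.26 m.
Δh = h(BH-8) − h(BH-11) = 584.66 − 587.26 = -2.60 m.
Vertical separation Δz = 558.17 − 545.17 = 13.00 m.
|i_v| = |Δh| / Δz = 2.60 / 13.00 = 0.200.
Head is higher in the deep piezometer, so vertical flow is upward (discharge condition).

|i_v| ≈ 0.200; vertical flow is upward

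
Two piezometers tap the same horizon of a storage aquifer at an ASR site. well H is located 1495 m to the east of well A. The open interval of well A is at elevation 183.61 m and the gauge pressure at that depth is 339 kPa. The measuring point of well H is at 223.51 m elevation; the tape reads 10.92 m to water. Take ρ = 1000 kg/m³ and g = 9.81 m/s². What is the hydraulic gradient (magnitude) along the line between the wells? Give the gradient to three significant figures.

Pressure head at well A: ψ = P/(ρg) = 339×1000 / (1000 × 9.81) = 34.56 m.
Total head at well A: h = z + ψ = 183.61 + 34.56 = 218.17 m.
Total head at well H: h = 223.51 − 10.92 = 212.59 m.
Head difference: h(well A) − h(well H) = 218.17 − 212.59 = 5.58 m.
Hydraulic gradient: i = |Δh| / L = 5.58 / 1495 = 0.00373.

i ≈ 0.00373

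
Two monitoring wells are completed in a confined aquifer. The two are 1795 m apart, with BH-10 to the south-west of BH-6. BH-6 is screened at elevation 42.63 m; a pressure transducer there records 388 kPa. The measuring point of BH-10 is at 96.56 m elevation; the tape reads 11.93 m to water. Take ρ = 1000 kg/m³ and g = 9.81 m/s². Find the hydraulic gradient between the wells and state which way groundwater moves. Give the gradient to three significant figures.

Pressure head at BH-6: ψ = P/(ρg) = 388×1000 / (1000 × 9.81) = 39.55 m.
Total head at BH-6: h = z + ψ = 42.63 + 39.55 = 82.18 m.
Total head at BH-10: h = 96.56 − 11.93 = 84.63 m.
Head difference: h(BH-6) − h(BH-10) = 82.18 − 84.63 = -2.45 m.
Hydraulic gradient: i = |Δh| / L = 2.45 / 1795 = 0.00136.
Flow is from higher to lower head: from BH-10 toward BH-6, i.e. toward the north-east.

i ≈ 0.00136; groundwater flows toward the north-east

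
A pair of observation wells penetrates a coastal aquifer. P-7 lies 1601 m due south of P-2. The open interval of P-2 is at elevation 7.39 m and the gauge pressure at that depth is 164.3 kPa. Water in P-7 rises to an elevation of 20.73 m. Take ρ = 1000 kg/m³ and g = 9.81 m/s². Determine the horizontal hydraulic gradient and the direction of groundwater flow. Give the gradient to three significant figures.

Pressure head at P-2: ψ = P/(ρg) = 164.3×1000 / (1000 × 9.81) = 16.75 m.
Total head at P-2: h = z + ψ = 7.39 + 16.75 = 24.14 m.
Total head at P-7: h = 20.73 m (water level in the piezometer is the total head).
Head difference: h(P-2) − h(P-7) = 24.14 − 20.73 = 3.41 m.
Hydraulic gradient: i = |Δh| / L = 3.41 / 1601 = 0.00213.
Flow is from higher to lower head: from P-2 toward P-7, i.e. toward the south.

i ≈ 0.00213; groundwater flows toward the south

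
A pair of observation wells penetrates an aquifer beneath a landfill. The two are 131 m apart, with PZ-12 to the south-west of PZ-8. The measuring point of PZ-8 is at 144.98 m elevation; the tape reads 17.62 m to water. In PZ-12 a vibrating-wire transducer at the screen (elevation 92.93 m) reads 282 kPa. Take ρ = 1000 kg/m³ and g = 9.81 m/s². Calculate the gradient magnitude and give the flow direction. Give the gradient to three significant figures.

Total head at PZ-8: h = 144.98 − 17.62 = 127.36 m.
Pressure head at PZ-12: ψ = P/(ρg) = 282×1000 / (1000 × 9.81) = 28.75 m.
Total head at PZ-12: h = z + ψ = 92.93 + 28.75 = 121.68 m.
Head difference: h(PZ-8) − h(PZ-12) = 127.36 − 121.68 = 5.68 m.
Hydraulic gradient: i = |Δh| / L = 5.68 / 131 = 0.0434.
Flow is from higher to lower head: from PZ-8 toward PZ-12, i.e. toward the south-west.

i ≈ 0.0434; groundwater flows toward the south-west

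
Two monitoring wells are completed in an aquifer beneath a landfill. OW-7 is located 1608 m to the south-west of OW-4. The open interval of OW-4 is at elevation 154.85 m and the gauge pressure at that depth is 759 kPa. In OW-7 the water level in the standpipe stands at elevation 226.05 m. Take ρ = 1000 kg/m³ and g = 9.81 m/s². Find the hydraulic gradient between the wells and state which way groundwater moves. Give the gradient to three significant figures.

Pressure head at OW-4: ψ = P/(ρg) = 759×1000 / (1000 × 9.81) = 77.37 m.
Total head at OW-4: h = z + ψ = 154.85 + 77.37 = 232.22 m.
Total head at OW-7: h = 226.05 m (water level in the piezometer is the total head).
Head difference: h(OW-4) − h(OW-7) = 232.22 − 226.05 = 6.17 m.
Hydraulic gradient: i = |Δh| / L = 6.17 / 1608 = 0.00384.
Flow is from higher to lower head: from OW-4 toward OW-7, i.e. toward the south-west.

i ≈ 0.00384; groundwater flows toward the south-west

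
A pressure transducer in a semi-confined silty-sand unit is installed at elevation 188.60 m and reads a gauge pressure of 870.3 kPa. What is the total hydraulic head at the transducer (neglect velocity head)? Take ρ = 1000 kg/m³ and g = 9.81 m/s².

h ≈ 277.32 m

ψ = P/(ρg) = 870.3×1000 / (1000 × 9.81) = 88.72 m.
h = z + ψ = 188.60 + 88.72 = 277.32 m.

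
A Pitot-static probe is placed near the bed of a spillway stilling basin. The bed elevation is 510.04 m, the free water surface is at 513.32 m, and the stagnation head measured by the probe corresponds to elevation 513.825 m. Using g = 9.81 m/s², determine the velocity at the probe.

Near the bed, under hydrostatic conditions, the piezometric head (z + ψ) equals the free-surface elevation, 513.32 m.
Velocity head = total − piezometric = 513.825 − 513.32 = 0.505 m.
v = √(2g·h_v) = √(2 × 9.81 × 0.505) = 3.15 m/s.

v ≈ 3.15 m/s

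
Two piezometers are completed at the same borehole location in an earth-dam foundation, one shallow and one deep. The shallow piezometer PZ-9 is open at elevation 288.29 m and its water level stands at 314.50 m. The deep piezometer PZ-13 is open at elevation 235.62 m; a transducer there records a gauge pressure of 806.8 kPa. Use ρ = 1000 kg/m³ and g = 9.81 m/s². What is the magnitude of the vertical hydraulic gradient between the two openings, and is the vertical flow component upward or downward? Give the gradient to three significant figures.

|i_v| ≈ 0.0638; vertical flow is upward

Total head at PZ-9: h = 314.50 m (water level in the standpipe).
Pressure head at PZ-13: ψ = P/(ρg) = 806.8×1000 / (1000 × 9.81) = 82.24 m.
Total head at PZ-13: h = z + ψ = 235.62 + 82.24 = 317.86 m.
Δh = h(PZ-9) − h(PZ-13) = 314.50 − 317.86 = -3.36 m.
Vertical separation Δz = 288.29 − 235.62 = 52.67 m.
|i_v| = |Δh| / Δz = 3.36 / 52.67 = 0.0638.
Head is higher in the deep piezometer, so vertical flow is upward (discharge condition).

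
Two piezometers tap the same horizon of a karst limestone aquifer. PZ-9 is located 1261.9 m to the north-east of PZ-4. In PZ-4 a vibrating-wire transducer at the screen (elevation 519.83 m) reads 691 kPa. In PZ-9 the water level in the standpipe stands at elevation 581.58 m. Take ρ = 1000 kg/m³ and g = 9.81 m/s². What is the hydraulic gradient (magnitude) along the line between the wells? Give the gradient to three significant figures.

i ≈ 0.00689

Pressure head at PZ-4: ψ = P/(ρg) = 691×1000 / (1000 × 9.81) = 70.44 m.
Total head at PZ-4: h = z + ψ = 519.83 + 70.44 = 590.27 m.
Total head at PZ-9: h = 581.58 m (water level in the piezometer is the total head).
Head difference: h(PZ-4) − h(PZ-9) = 590.27 − 581.58 = 8.69 m.
Hydraulic gradient: i = |Δh| / L = 8.69 / 1261.9 = 0.00689.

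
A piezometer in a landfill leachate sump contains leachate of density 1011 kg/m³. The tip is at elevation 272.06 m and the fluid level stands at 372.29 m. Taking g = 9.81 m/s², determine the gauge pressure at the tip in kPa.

Pressure head ψ = h − z = 372.29 − 272.06 = 100.23 m.
P = ρgψ = 1011 × 9.81 × 100.23 = 994072 Pa ≈ 994 kPa.

P ≈ 994 kPa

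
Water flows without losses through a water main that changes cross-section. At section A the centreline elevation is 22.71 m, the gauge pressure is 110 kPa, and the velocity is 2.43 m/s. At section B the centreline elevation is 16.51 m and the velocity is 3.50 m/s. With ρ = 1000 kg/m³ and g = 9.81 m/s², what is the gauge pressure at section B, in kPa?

Pressure head at A: ψ₁ = P₁/(ρg) = 110×1000 / (1000 × 9.81) = 11.21 m.
Velocity heads: v₁²/2g = 2.43²/19.62 = 0.301 m; v₂²/2g = 3.50²/19.62 = 0.624 m.
Total head H = z₁ + ψ₁ + v₁²/2g = 22.71 + 11.21 + 0.301 = 34.22 m.
ψ₂ = H − z₂ − v₂²/2g = 34.22 − 16.51 − 0.624 = 17.09 m.
P₂ = ρgψ₂ = 1000 × 9.81 × 17.09 ≈ 168 kPa.

P₂ ≈ 168 kPa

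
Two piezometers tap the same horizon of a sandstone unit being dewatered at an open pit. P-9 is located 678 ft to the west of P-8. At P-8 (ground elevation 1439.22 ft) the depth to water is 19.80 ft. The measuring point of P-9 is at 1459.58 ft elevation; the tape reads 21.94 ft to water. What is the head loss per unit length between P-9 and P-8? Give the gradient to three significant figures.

i ≈ 0.0269 ft/ft

Total head at P-8: h = 1439.22 − 19.80 = 1419.42 ft.
Total head at P-9: h = 1459.58 − 21.94 = 1437.64 ft.
Head difference: h(P-8) − h(P-9) = 1419.42 − 1437.64 = -18.22 ft.
Hydraulic gradient: i = |Δh| / L = 18.22 / 678 = 0.0269.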